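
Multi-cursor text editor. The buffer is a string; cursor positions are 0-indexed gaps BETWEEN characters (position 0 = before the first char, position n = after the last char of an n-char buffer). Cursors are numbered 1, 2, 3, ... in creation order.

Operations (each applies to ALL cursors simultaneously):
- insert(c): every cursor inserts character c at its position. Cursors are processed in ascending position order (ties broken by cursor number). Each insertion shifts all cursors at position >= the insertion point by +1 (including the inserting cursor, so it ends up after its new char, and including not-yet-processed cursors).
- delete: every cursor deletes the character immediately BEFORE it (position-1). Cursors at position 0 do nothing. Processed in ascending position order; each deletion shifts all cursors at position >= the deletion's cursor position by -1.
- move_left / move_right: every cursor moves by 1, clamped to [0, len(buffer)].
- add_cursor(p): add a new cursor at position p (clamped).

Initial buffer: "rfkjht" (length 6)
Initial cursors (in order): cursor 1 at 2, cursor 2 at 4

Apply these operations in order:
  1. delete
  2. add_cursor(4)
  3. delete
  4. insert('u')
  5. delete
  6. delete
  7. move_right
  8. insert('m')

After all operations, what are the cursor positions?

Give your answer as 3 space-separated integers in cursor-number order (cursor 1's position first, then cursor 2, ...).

Answer: 3 3 3

Derivation:
After op 1 (delete): buffer="rkht" (len 4), cursors c1@1 c2@2, authorship ....
After op 2 (add_cursor(4)): buffer="rkht" (len 4), cursors c1@1 c2@2 c3@4, authorship ....
After op 3 (delete): buffer="h" (len 1), cursors c1@0 c2@0 c3@1, authorship .
After op 4 (insert('u')): buffer="uuhu" (len 4), cursors c1@2 c2@2 c3@4, authorship 12.3
After op 5 (delete): buffer="h" (len 1), cursors c1@0 c2@0 c3@1, authorship .
After op 6 (delete): buffer="" (len 0), cursors c1@0 c2@0 c3@0, authorship 
After op 7 (move_right): buffer="" (len 0), cursors c1@0 c2@0 c3@0, authorship 
After op 8 (insert('m')): buffer="mmm" (len 3), cursors c1@3 c2@3 c3@3, authorship 123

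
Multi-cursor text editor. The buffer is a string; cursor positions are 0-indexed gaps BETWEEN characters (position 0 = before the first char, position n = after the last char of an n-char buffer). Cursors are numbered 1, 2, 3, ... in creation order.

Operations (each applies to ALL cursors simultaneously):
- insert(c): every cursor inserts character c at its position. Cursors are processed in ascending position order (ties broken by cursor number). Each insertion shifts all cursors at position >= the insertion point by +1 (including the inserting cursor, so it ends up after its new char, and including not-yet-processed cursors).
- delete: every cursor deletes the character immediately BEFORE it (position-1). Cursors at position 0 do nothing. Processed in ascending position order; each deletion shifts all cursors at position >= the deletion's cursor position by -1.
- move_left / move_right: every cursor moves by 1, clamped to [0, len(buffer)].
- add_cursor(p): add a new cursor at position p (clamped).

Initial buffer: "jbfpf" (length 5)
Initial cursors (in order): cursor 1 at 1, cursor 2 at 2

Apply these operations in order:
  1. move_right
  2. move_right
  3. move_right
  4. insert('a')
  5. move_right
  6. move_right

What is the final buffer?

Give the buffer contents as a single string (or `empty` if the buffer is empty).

Answer: jbfpafa

Derivation:
After op 1 (move_right): buffer="jbfpf" (len 5), cursors c1@2 c2@3, authorship .....
After op 2 (move_right): buffer="jbfpf" (len 5), cursors c1@3 c2@4, authorship .....
After op 3 (move_right): buffer="jbfpf" (len 5), cursors c1@4 c2@5, authorship .....
After op 4 (insert('a')): buffer="jbfpafa" (len 7), cursors c1@5 c2@7, authorship ....1.2
After op 5 (move_right): buffer="jbfpafa" (len 7), cursors c1@6 c2@7, authorship ....1.2
After op 6 (move_right): buffer="jbfpafa" (len 7), cursors c1@7 c2@7, authorship ....1.2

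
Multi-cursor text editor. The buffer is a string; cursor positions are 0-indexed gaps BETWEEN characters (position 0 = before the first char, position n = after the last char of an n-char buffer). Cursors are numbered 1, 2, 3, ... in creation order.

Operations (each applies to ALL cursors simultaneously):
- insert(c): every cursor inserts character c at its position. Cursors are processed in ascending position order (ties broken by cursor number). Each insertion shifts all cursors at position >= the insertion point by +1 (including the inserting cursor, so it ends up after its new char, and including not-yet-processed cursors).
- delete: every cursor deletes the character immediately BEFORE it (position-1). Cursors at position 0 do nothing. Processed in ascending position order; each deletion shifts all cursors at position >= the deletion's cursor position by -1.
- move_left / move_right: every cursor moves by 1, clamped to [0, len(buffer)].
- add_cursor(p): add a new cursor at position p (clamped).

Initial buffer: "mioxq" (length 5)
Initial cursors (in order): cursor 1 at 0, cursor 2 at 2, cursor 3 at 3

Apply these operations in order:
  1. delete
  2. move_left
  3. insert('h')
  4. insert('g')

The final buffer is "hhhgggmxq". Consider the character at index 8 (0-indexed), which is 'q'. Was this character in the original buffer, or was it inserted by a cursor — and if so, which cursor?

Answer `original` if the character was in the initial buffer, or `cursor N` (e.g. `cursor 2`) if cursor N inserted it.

Answer: original

Derivation:
After op 1 (delete): buffer="mxq" (len 3), cursors c1@0 c2@1 c3@1, authorship ...
After op 2 (move_left): buffer="mxq" (len 3), cursors c1@0 c2@0 c3@0, authorship ...
After op 3 (insert('h')): buffer="hhhmxq" (len 6), cursors c1@3 c2@3 c3@3, authorship 123...
After op 4 (insert('g')): buffer="hhhgggmxq" (len 9), cursors c1@6 c2@6 c3@6, authorship 123123...
Authorship (.=original, N=cursor N): 1 2 3 1 2 3 . . .
Index 8: author = original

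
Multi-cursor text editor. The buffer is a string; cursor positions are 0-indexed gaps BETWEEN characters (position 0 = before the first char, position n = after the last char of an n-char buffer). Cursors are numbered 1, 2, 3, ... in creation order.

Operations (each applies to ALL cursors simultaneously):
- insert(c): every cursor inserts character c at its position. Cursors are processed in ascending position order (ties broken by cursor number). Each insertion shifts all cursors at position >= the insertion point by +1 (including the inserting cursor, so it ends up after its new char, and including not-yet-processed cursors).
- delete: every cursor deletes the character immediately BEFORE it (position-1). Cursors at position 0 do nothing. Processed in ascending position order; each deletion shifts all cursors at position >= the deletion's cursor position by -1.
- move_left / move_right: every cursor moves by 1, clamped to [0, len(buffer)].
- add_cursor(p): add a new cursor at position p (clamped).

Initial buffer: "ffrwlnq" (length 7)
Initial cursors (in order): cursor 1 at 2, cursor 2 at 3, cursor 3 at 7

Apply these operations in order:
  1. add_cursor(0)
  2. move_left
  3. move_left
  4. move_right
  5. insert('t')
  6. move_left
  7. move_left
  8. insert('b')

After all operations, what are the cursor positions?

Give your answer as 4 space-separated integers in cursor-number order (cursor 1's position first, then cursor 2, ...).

Answer: 3 6 12 3

Derivation:
After op 1 (add_cursor(0)): buffer="ffrwlnq" (len 7), cursors c4@0 c1@2 c2@3 c3@7, authorship .......
After op 2 (move_left): buffer="ffrwlnq" (len 7), cursors c4@0 c1@1 c2@2 c3@6, authorship .......
After op 3 (move_left): buffer="ffrwlnq" (len 7), cursors c1@0 c4@0 c2@1 c3@5, authorship .......
After op 4 (move_right): buffer="ffrwlnq" (len 7), cursors c1@1 c4@1 c2@2 c3@6, authorship .......
After op 5 (insert('t')): buffer="fttftrwlntq" (len 11), cursors c1@3 c4@3 c2@5 c3@10, authorship .14.2....3.
After op 6 (move_left): buffer="fttftrwlntq" (len 11), cursors c1@2 c4@2 c2@4 c3@9, authorship .14.2....3.
After op 7 (move_left): buffer="fttftrwlntq" (len 11), cursors c1@1 c4@1 c2@3 c3@8, authorship .14.2....3.
After op 8 (insert('b')): buffer="fbbttbftrwlbntq" (len 15), cursors c1@3 c4@3 c2@6 c3@12, authorship .14142.2...3.3.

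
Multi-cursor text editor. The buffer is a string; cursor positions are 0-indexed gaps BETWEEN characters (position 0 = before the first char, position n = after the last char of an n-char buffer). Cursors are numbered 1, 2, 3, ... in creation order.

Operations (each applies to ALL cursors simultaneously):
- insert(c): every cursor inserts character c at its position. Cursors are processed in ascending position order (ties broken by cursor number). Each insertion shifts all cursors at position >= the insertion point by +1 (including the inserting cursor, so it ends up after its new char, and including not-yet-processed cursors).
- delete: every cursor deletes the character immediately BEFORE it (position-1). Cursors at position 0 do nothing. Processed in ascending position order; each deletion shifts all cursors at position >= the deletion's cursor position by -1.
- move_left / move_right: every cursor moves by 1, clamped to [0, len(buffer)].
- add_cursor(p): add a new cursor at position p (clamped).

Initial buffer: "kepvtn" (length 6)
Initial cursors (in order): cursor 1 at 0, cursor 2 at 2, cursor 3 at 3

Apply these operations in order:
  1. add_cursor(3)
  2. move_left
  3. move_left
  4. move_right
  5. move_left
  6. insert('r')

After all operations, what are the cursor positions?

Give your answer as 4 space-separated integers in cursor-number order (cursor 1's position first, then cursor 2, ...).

Answer: 2 2 5 5

Derivation:
After op 1 (add_cursor(3)): buffer="kepvtn" (len 6), cursors c1@0 c2@2 c3@3 c4@3, authorship ......
After op 2 (move_left): buffer="kepvtn" (len 6), cursors c1@0 c2@1 c3@2 c4@2, authorship ......
After op 3 (move_left): buffer="kepvtn" (len 6), cursors c1@0 c2@0 c3@1 c4@1, authorship ......
After op 4 (move_right): buffer="kepvtn" (len 6), cursors c1@1 c2@1 c3@2 c4@2, authorship ......
After op 5 (move_left): buffer="kepvtn" (len 6), cursors c1@0 c2@0 c3@1 c4@1, authorship ......
After op 6 (insert('r')): buffer="rrkrrepvtn" (len 10), cursors c1@2 c2@2 c3@5 c4@5, authorship 12.34.....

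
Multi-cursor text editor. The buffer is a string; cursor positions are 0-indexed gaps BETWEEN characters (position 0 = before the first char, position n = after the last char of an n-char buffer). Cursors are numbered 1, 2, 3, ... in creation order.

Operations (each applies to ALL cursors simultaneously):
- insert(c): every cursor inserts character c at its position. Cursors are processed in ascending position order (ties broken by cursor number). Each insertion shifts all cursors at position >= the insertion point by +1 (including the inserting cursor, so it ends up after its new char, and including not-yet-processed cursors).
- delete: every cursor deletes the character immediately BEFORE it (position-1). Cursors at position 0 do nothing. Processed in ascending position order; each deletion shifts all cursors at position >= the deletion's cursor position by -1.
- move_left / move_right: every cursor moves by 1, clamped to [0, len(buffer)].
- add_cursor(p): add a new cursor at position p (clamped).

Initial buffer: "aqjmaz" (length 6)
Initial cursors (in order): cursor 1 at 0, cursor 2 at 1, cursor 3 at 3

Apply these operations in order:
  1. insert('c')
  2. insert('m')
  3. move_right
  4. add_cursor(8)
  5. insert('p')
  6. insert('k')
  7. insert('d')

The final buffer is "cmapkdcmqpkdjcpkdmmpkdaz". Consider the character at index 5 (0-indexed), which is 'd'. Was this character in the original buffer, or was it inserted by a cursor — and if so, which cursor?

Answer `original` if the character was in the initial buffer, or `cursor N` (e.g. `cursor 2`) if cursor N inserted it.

After op 1 (insert('c')): buffer="cacqjcmaz" (len 9), cursors c1@1 c2@3 c3@6, authorship 1.2..3...
After op 2 (insert('m')): buffer="cmacmqjcmmaz" (len 12), cursors c1@2 c2@5 c3@9, authorship 11.22..33...
After op 3 (move_right): buffer="cmacmqjcmmaz" (len 12), cursors c1@3 c2@6 c3@10, authorship 11.22..33...
After op 4 (add_cursor(8)): buffer="cmacmqjcmmaz" (len 12), cursors c1@3 c2@6 c4@8 c3@10, authorship 11.22..33...
After op 5 (insert('p')): buffer="cmapcmqpjcpmmpaz" (len 16), cursors c1@4 c2@8 c4@11 c3@14, authorship 11.122.2.343.3..
After op 6 (insert('k')): buffer="cmapkcmqpkjcpkmmpkaz" (len 20), cursors c1@5 c2@10 c4@14 c3@18, authorship 11.1122.22.3443.33..
After op 7 (insert('d')): buffer="cmapkdcmqpkdjcpkdmmpkdaz" (len 24), cursors c1@6 c2@12 c4@17 c3@22, authorship 11.11122.222.34443.333..
Authorship (.=original, N=cursor N): 1 1 . 1 1 1 2 2 . 2 2 2 . 3 4 4 4 3 . 3 3 3 . .
Index 5: author = 1

Answer: cursor 1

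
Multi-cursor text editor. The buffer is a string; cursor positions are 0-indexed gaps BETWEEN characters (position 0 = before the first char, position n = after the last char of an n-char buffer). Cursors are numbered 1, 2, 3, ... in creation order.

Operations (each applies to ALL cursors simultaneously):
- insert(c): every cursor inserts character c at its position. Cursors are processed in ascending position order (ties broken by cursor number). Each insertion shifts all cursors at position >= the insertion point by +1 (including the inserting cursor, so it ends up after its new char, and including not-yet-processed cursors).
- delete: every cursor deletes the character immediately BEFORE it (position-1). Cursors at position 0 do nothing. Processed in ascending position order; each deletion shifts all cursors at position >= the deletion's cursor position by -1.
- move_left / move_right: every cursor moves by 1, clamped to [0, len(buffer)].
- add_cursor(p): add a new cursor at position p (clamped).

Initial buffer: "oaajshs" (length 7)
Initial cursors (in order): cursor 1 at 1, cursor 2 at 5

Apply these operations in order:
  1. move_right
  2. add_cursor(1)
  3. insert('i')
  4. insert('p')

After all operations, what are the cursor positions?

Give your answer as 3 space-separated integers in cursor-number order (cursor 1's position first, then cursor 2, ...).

After op 1 (move_right): buffer="oaajshs" (len 7), cursors c1@2 c2@6, authorship .......
After op 2 (add_cursor(1)): buffer="oaajshs" (len 7), cursors c3@1 c1@2 c2@6, authorship .......
After op 3 (insert('i')): buffer="oiaiajshis" (len 10), cursors c3@2 c1@4 c2@9, authorship .3.1....2.
After op 4 (insert('p')): buffer="oipaipajships" (len 13), cursors c3@3 c1@6 c2@12, authorship .33.11....22.

Answer: 6 12 3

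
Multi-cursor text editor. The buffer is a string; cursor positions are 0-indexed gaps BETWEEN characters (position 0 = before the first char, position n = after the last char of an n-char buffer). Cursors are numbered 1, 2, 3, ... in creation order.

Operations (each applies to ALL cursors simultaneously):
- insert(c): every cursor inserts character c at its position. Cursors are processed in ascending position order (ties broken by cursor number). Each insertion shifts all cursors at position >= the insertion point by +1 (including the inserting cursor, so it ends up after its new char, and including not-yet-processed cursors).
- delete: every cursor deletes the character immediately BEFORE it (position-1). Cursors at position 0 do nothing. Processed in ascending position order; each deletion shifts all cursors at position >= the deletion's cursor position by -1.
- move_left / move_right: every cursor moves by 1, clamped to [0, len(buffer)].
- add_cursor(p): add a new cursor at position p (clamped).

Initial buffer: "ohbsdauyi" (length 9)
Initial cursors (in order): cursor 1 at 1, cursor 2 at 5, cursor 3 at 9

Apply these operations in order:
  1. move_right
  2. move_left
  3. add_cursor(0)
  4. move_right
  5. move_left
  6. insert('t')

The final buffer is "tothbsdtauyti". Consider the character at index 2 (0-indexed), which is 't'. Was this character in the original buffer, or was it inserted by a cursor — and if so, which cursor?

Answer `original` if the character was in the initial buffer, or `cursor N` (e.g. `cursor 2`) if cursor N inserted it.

After op 1 (move_right): buffer="ohbsdauyi" (len 9), cursors c1@2 c2@6 c3@9, authorship .........
After op 2 (move_left): buffer="ohbsdauyi" (len 9), cursors c1@1 c2@5 c3@8, authorship .........
After op 3 (add_cursor(0)): buffer="ohbsdauyi" (len 9), cursors c4@0 c1@1 c2@5 c3@8, authorship .........
After op 4 (move_right): buffer="ohbsdauyi" (len 9), cursors c4@1 c1@2 c2@6 c3@9, authorship .........
After op 5 (move_left): buffer="ohbsdauyi" (len 9), cursors c4@0 c1@1 c2@5 c3@8, authorship .........
After op 6 (insert('t')): buffer="tothbsdtauyti" (len 13), cursors c4@1 c1@3 c2@8 c3@12, authorship 4.1....2...3.
Authorship (.=original, N=cursor N): 4 . 1 . . . . 2 . . . 3 .
Index 2: author = 1

Answer: cursor 1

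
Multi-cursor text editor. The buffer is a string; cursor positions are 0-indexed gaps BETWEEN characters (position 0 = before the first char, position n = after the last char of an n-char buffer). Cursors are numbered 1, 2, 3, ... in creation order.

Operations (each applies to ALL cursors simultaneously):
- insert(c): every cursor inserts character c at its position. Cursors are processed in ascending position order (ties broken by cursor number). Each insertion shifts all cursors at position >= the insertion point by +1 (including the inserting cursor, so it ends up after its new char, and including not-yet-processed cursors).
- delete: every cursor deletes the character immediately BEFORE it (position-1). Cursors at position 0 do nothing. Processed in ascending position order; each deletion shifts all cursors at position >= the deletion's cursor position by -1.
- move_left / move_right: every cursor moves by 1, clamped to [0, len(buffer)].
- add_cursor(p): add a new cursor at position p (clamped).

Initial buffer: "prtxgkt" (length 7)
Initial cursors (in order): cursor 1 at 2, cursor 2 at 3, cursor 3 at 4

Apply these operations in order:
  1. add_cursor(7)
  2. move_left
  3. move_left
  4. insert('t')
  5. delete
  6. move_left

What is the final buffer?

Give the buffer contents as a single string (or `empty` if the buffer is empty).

Answer: prtxgkt

Derivation:
After op 1 (add_cursor(7)): buffer="prtxgkt" (len 7), cursors c1@2 c2@3 c3@4 c4@7, authorship .......
After op 2 (move_left): buffer="prtxgkt" (len 7), cursors c1@1 c2@2 c3@3 c4@6, authorship .......
After op 3 (move_left): buffer="prtxgkt" (len 7), cursors c1@0 c2@1 c3@2 c4@5, authorship .......
After op 4 (insert('t')): buffer="tptrttxgtkt" (len 11), cursors c1@1 c2@3 c3@5 c4@9, authorship 1.2.3...4..
After op 5 (delete): buffer="prtxgkt" (len 7), cursors c1@0 c2@1 c3@2 c4@5, authorship .......
After op 6 (move_left): buffer="prtxgkt" (len 7), cursors c1@0 c2@0 c3@1 c4@4, authorship .......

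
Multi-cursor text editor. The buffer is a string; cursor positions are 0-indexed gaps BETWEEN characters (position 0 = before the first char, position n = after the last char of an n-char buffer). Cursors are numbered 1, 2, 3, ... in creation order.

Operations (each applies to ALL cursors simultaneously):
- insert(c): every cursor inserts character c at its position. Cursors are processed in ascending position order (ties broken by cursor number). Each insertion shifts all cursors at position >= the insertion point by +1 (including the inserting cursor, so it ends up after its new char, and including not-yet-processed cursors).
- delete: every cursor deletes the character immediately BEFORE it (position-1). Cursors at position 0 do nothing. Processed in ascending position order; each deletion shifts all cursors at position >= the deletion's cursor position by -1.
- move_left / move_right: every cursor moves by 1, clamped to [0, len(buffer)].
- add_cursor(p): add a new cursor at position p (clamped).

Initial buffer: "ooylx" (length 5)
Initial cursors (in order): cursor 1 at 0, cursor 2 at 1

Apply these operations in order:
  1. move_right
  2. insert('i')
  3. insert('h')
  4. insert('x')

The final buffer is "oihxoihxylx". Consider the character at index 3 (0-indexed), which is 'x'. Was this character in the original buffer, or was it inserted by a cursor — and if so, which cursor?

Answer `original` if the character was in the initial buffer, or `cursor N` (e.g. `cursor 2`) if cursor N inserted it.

Answer: cursor 1

Derivation:
After op 1 (move_right): buffer="ooylx" (len 5), cursors c1@1 c2@2, authorship .....
After op 2 (insert('i')): buffer="oioiylx" (len 7), cursors c1@2 c2@4, authorship .1.2...
After op 3 (insert('h')): buffer="oihoihylx" (len 9), cursors c1@3 c2@6, authorship .11.22...
After op 4 (insert('x')): buffer="oihxoihxylx" (len 11), cursors c1@4 c2@8, authorship .111.222...
Authorship (.=original, N=cursor N): . 1 1 1 . 2 2 2 . . .
Index 3: author = 1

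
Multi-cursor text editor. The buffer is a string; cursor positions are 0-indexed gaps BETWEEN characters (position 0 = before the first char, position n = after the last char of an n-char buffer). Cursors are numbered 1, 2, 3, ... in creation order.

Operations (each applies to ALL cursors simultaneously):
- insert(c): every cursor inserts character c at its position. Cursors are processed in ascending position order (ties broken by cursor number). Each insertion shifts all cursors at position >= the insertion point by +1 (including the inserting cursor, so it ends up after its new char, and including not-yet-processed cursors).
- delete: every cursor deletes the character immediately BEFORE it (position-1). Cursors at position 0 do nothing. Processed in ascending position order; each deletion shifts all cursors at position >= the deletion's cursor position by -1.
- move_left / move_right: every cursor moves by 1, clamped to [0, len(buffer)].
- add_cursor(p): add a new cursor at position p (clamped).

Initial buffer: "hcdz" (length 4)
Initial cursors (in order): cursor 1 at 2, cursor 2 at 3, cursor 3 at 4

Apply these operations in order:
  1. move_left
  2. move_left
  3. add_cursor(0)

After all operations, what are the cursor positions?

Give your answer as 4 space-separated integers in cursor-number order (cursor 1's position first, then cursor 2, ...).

Answer: 0 1 2 0

Derivation:
After op 1 (move_left): buffer="hcdz" (len 4), cursors c1@1 c2@2 c3@3, authorship ....
After op 2 (move_left): buffer="hcdz" (len 4), cursors c1@0 c2@1 c3@2, authorship ....
After op 3 (add_cursor(0)): buffer="hcdz" (len 4), cursors c1@0 c4@0 c2@1 c3@2, authorship ....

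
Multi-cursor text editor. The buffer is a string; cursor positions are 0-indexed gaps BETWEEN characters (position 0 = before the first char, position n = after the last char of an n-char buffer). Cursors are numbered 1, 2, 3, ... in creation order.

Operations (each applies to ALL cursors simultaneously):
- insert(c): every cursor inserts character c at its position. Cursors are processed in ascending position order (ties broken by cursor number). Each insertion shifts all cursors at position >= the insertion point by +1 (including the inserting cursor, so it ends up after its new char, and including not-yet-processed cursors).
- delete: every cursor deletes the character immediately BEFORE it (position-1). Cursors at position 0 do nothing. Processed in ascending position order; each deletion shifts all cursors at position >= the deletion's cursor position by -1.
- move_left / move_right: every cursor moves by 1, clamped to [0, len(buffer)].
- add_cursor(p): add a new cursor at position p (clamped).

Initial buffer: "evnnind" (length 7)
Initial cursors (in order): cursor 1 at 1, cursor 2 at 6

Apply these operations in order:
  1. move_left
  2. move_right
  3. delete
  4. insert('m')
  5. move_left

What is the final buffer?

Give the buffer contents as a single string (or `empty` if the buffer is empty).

Answer: mvnnimd

Derivation:
After op 1 (move_left): buffer="evnnind" (len 7), cursors c1@0 c2@5, authorship .......
After op 2 (move_right): buffer="evnnind" (len 7), cursors c1@1 c2@6, authorship .......
After op 3 (delete): buffer="vnnid" (len 5), cursors c1@0 c2@4, authorship .....
After op 4 (insert('m')): buffer="mvnnimd" (len 7), cursors c1@1 c2@6, authorship 1....2.
After op 5 (move_left): buffer="mvnnimd" (len 7), cursors c1@0 c2@5, authorship 1....2.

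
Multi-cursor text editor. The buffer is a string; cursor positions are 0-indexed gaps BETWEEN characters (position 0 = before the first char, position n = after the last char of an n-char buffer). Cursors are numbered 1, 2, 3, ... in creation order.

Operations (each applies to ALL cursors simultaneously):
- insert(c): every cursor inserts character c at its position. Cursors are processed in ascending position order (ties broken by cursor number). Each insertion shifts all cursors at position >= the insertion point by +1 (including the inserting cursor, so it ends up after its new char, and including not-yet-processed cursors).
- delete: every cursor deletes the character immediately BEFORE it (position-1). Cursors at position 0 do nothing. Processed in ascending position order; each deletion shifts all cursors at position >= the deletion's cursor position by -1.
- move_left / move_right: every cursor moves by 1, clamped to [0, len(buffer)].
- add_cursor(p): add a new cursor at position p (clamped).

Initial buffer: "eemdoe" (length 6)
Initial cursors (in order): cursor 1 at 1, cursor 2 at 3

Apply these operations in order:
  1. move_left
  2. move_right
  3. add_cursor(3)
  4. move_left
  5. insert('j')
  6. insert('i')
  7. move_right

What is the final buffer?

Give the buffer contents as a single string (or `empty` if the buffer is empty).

Answer: jieejjiimdoe

Derivation:
After op 1 (move_left): buffer="eemdoe" (len 6), cursors c1@0 c2@2, authorship ......
After op 2 (move_right): buffer="eemdoe" (len 6), cursors c1@1 c2@3, authorship ......
After op 3 (add_cursor(3)): buffer="eemdoe" (len 6), cursors c1@1 c2@3 c3@3, authorship ......
After op 4 (move_left): buffer="eemdoe" (len 6), cursors c1@0 c2@2 c3@2, authorship ......
After op 5 (insert('j')): buffer="jeejjmdoe" (len 9), cursors c1@1 c2@5 c3@5, authorship 1..23....
After op 6 (insert('i')): buffer="jieejjiimdoe" (len 12), cursors c1@2 c2@8 c3@8, authorship 11..2323....
After op 7 (move_right): buffer="jieejjiimdoe" (len 12), cursors c1@3 c2@9 c3@9, authorship 11..2323....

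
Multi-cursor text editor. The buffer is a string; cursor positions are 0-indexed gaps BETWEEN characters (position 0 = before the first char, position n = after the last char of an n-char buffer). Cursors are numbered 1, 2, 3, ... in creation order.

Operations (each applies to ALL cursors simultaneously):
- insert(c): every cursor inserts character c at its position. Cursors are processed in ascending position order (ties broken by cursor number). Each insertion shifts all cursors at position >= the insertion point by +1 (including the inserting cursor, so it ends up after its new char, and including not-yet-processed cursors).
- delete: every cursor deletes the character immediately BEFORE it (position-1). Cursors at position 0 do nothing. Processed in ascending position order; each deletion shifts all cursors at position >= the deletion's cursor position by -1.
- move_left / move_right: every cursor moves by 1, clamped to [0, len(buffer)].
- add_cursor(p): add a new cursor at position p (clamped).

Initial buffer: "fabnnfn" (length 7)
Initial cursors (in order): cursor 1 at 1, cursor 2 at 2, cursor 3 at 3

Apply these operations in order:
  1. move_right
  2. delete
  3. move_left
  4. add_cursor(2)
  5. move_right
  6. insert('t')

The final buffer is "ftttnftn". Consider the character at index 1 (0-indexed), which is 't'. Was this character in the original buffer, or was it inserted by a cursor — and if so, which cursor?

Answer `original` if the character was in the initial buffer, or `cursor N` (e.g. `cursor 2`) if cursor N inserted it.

After op 1 (move_right): buffer="fabnnfn" (len 7), cursors c1@2 c2@3 c3@4, authorship .......
After op 2 (delete): buffer="fnfn" (len 4), cursors c1@1 c2@1 c3@1, authorship ....
After op 3 (move_left): buffer="fnfn" (len 4), cursors c1@0 c2@0 c3@0, authorship ....
After op 4 (add_cursor(2)): buffer="fnfn" (len 4), cursors c1@0 c2@0 c3@0 c4@2, authorship ....
After op 5 (move_right): buffer="fnfn" (len 4), cursors c1@1 c2@1 c3@1 c4@3, authorship ....
After op 6 (insert('t')): buffer="ftttnftn" (len 8), cursors c1@4 c2@4 c3@4 c4@7, authorship .123..4.
Authorship (.=original, N=cursor N): . 1 2 3 . . 4 .
Index 1: author = 1

Answer: cursor 1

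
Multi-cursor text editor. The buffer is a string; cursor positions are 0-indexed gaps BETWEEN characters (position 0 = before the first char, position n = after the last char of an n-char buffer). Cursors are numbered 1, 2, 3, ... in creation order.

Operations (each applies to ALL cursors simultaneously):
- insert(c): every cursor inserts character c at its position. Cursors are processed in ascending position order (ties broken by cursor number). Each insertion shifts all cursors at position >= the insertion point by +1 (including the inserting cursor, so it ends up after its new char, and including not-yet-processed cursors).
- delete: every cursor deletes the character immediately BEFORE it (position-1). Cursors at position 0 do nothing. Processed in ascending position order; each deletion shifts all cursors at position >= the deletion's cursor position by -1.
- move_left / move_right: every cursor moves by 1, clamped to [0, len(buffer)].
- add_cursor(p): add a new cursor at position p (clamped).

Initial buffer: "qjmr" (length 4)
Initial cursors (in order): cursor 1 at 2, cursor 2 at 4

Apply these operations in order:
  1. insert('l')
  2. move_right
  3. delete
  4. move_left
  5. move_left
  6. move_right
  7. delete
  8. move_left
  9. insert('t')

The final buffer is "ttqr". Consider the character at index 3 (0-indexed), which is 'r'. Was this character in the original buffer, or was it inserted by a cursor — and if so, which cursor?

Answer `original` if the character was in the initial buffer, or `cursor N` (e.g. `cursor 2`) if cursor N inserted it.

Answer: original

Derivation:
After op 1 (insert('l')): buffer="qjlmrl" (len 6), cursors c1@3 c2@6, authorship ..1..2
After op 2 (move_right): buffer="qjlmrl" (len 6), cursors c1@4 c2@6, authorship ..1..2
After op 3 (delete): buffer="qjlr" (len 4), cursors c1@3 c2@4, authorship ..1.
After op 4 (move_left): buffer="qjlr" (len 4), cursors c1@2 c2@3, authorship ..1.
After op 5 (move_left): buffer="qjlr" (len 4), cursors c1@1 c2@2, authorship ..1.
After op 6 (move_right): buffer="qjlr" (len 4), cursors c1@2 c2@3, authorship ..1.
After op 7 (delete): buffer="qr" (len 2), cursors c1@1 c2@1, authorship ..
After op 8 (move_left): buffer="qr" (len 2), cursors c1@0 c2@0, authorship ..
After op 9 (insert('t')): buffer="ttqr" (len 4), cursors c1@2 c2@2, authorship 12..
Authorship (.=original, N=cursor N): 1 2 . .
Index 3: author = original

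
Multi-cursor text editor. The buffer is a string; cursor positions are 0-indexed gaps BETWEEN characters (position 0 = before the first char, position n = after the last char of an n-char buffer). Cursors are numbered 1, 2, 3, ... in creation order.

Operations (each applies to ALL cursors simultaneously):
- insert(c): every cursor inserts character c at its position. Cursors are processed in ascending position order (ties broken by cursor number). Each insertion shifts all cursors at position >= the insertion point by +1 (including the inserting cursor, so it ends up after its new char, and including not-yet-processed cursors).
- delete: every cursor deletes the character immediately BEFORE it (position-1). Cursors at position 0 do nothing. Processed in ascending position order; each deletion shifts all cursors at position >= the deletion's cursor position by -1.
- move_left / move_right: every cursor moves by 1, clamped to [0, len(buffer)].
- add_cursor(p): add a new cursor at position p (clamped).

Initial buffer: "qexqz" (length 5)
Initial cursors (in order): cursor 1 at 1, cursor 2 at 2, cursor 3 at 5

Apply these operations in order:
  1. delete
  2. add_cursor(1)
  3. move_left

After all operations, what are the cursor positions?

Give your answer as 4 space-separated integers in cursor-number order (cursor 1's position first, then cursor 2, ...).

After op 1 (delete): buffer="xq" (len 2), cursors c1@0 c2@0 c3@2, authorship ..
After op 2 (add_cursor(1)): buffer="xq" (len 2), cursors c1@0 c2@0 c4@1 c3@2, authorship ..
After op 3 (move_left): buffer="xq" (len 2), cursors c1@0 c2@0 c4@0 c3@1, authorship ..

Answer: 0 0 1 0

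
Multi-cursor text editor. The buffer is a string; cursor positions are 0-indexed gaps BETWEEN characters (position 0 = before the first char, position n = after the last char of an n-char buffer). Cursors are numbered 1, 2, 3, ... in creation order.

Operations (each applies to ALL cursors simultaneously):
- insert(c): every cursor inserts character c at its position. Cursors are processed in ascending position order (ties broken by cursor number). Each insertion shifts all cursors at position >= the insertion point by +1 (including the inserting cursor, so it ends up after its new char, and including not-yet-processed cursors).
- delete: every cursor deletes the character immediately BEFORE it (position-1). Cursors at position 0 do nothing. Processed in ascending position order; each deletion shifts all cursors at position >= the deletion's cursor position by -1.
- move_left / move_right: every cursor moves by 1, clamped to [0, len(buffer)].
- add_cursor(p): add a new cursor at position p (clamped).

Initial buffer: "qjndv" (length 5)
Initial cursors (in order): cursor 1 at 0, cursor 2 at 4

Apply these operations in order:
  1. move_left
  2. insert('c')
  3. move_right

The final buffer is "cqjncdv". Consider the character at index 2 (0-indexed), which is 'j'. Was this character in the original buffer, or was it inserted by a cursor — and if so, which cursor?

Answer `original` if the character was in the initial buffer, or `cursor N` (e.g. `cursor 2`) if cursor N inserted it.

Answer: original

Derivation:
After op 1 (move_left): buffer="qjndv" (len 5), cursors c1@0 c2@3, authorship .....
After op 2 (insert('c')): buffer="cqjncdv" (len 7), cursors c1@1 c2@5, authorship 1...2..
After op 3 (move_right): buffer="cqjncdv" (len 7), cursors c1@2 c2@6, authorship 1...2..
Authorship (.=original, N=cursor N): 1 . . . 2 . .
Index 2: author = original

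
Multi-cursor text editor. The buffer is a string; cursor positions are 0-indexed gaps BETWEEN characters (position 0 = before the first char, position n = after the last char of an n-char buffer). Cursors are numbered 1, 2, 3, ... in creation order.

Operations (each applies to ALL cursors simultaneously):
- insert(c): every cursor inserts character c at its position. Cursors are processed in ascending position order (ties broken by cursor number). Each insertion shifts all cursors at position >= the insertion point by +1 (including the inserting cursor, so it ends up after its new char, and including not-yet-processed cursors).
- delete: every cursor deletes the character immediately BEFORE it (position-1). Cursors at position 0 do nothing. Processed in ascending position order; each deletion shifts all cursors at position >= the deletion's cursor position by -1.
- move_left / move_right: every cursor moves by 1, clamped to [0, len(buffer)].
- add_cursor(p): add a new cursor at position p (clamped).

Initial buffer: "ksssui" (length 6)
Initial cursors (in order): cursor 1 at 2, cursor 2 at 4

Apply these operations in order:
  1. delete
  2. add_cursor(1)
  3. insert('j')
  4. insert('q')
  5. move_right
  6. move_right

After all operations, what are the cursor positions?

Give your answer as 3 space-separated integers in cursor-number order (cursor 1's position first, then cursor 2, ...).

Answer: 7 10 7

Derivation:
After op 1 (delete): buffer="ksui" (len 4), cursors c1@1 c2@2, authorship ....
After op 2 (add_cursor(1)): buffer="ksui" (len 4), cursors c1@1 c3@1 c2@2, authorship ....
After op 3 (insert('j')): buffer="kjjsjui" (len 7), cursors c1@3 c3@3 c2@5, authorship .13.2..
After op 4 (insert('q')): buffer="kjjqqsjqui" (len 10), cursors c1@5 c3@5 c2@8, authorship .1313.22..
After op 5 (move_right): buffer="kjjqqsjqui" (len 10), cursors c1@6 c3@6 c2@9, authorship .1313.22..
After op 6 (move_right): buffer="kjjqqsjqui" (len 10), cursors c1@7 c3@7 c2@10, authorship .1313.22..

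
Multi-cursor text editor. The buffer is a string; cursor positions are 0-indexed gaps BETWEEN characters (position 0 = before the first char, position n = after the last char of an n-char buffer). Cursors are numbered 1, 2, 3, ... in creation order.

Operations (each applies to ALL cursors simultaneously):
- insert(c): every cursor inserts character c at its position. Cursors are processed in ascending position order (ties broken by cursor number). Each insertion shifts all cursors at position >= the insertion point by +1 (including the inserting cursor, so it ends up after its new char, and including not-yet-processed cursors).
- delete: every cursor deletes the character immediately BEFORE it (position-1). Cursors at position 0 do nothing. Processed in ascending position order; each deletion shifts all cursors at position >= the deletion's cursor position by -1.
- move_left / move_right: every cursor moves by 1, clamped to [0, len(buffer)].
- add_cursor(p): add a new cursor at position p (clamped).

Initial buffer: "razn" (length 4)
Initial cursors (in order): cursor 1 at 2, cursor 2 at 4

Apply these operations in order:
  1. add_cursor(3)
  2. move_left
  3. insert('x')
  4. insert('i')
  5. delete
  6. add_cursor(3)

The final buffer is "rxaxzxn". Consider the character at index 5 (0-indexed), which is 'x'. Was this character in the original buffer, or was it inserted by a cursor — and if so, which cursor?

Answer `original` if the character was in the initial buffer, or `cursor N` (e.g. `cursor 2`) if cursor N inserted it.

Answer: cursor 2

Derivation:
After op 1 (add_cursor(3)): buffer="razn" (len 4), cursors c1@2 c3@3 c2@4, authorship ....
After op 2 (move_left): buffer="razn" (len 4), cursors c1@1 c3@2 c2@3, authorship ....
After op 3 (insert('x')): buffer="rxaxzxn" (len 7), cursors c1@2 c3@4 c2@6, authorship .1.3.2.
After op 4 (insert('i')): buffer="rxiaxizxin" (len 10), cursors c1@3 c3@6 c2@9, authorship .11.33.22.
After op 5 (delete): buffer="rxaxzxn" (len 7), cursors c1@2 c3@4 c2@6, authorship .1.3.2.
After op 6 (add_cursor(3)): buffer="rxaxzxn" (len 7), cursors c1@2 c4@3 c3@4 c2@6, authorship .1.3.2.
Authorship (.=original, N=cursor N): . 1 . 3 . 2 .
Index 5: author = 2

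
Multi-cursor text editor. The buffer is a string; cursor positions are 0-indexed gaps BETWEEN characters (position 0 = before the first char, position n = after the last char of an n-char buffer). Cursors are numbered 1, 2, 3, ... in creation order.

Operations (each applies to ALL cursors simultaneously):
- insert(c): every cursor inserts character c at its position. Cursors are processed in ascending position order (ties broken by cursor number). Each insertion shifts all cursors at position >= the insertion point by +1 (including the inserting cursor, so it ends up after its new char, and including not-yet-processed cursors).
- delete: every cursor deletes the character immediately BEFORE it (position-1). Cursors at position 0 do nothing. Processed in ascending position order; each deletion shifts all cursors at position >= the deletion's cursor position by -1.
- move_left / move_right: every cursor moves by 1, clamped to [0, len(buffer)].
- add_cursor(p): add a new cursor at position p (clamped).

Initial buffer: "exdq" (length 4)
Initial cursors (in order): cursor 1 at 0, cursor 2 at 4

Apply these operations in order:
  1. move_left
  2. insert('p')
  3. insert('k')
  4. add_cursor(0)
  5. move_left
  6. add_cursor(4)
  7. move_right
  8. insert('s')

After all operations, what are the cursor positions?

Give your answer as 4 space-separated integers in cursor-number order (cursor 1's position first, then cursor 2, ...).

Answer: 4 11 2 8

Derivation:
After op 1 (move_left): buffer="exdq" (len 4), cursors c1@0 c2@3, authorship ....
After op 2 (insert('p')): buffer="pexdpq" (len 6), cursors c1@1 c2@5, authorship 1...2.
After op 3 (insert('k')): buffer="pkexdpkq" (len 8), cursors c1@2 c2@7, authorship 11...22.
After op 4 (add_cursor(0)): buffer="pkexdpkq" (len 8), cursors c3@0 c1@2 c2@7, authorship 11...22.
After op 5 (move_left): buffer="pkexdpkq" (len 8), cursors c3@0 c1@1 c2@6, authorship 11...22.
After op 6 (add_cursor(4)): buffer="pkexdpkq" (len 8), cursors c3@0 c1@1 c4@4 c2@6, authorship 11...22.
After op 7 (move_right): buffer="pkexdpkq" (len 8), cursors c3@1 c1@2 c4@5 c2@7, authorship 11...22.
After op 8 (insert('s')): buffer="psksexdspksq" (len 12), cursors c3@2 c1@4 c4@8 c2@11, authorship 1311...4222.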